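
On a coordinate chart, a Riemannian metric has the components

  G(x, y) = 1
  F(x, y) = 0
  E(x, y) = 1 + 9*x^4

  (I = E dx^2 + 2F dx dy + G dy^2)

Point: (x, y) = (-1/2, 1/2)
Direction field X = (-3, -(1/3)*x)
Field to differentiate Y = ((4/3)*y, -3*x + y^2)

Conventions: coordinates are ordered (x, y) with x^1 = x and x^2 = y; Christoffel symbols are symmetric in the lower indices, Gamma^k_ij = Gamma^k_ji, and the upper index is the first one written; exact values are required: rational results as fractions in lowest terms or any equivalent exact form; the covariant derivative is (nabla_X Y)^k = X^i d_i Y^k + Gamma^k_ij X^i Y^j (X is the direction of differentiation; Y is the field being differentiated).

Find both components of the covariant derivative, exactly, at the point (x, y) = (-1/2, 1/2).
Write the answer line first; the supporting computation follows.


Answer: (nabla_X Y)^x = 698/225, (nabla_X Y)^y = 55/6

E = 25/16, F = 0, G = 1 at the point
E_x = -9/2, E_y = 0, F_x = 0, F_y = 0, G_x = 0, G_y = 0
EG - F^2 = 25/16;  g^inv = (16/25) * [[1, 0], [0, 25/16]]
first-kind symbols [ij,l] = (1/2)(d_i g_jl + d_j g_il - d_l g_ij): [xx,x] = E_x/2 = -9/4, [xx,y] = F_x - E_y/2 = 0, [xy,x] = E_y/2 = 0, [xy,y] = G_x/2 = 0, [yy,x] = F_y - G_x/2 = 0, [yy,y] = G_y/2 = 0
Gamma^x_ij = (G*[ij,x] - F*[ij,y])/(EG - F^2), Gamma^y_ij = (E*[ij,y] - F*[ij,x])/(EG - F^2)
Gamma_xxx = -36/25, Gamma_xxy = 0, Gamma_xyy = 0, Gamma_yxx = 0, Gamma_yxy = 0, Gamma_yyy = 0
X = (-3, 1/6), Y = (2/3, 7/4) at the point


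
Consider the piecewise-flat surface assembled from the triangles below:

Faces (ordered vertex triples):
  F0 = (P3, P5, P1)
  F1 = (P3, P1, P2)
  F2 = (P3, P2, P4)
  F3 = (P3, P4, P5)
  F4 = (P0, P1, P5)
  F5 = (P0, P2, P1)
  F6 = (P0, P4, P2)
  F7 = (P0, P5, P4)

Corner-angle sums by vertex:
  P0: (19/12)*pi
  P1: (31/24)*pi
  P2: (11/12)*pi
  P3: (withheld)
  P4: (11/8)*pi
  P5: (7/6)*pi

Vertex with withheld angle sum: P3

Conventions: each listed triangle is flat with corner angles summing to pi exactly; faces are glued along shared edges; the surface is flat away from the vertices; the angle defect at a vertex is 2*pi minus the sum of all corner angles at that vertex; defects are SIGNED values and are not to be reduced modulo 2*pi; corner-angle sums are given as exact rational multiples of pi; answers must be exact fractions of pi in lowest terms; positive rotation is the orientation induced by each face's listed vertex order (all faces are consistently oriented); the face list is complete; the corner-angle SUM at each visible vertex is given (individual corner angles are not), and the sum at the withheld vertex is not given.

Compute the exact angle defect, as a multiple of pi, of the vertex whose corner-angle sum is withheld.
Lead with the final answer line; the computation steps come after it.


Answer: defect(P3) = pi/3

V = 6, E = 12, F = 8; chi = V - E + F = 2
Gauss-Bonnet: total defect = 2*pi*chi = 4*pi; visible defects sum to (11/3)*pi


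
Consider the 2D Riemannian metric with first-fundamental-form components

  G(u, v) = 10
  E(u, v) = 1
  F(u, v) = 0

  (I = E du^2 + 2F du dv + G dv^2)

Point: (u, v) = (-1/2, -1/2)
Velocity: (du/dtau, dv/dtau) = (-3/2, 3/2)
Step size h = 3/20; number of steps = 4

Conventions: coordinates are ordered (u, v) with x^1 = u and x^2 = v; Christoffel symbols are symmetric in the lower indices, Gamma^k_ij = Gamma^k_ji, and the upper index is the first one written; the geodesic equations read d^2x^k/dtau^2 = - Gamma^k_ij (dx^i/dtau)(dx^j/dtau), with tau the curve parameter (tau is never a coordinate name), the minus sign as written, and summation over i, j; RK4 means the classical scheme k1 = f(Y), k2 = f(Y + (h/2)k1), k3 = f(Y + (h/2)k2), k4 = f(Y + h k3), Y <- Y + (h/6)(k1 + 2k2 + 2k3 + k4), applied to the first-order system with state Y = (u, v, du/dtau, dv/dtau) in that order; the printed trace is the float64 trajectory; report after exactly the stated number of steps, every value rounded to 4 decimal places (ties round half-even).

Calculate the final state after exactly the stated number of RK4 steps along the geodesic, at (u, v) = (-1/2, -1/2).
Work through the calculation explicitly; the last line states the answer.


f(Y) = (du/dtau, dv/dtau, -Gamma^u_ij Y'^i Y'^j, -Gamma^v_ij Y'^i Y'^j) with the Gammas evaluated at the stage position; h = 0.150000; intermediate values shown to 6 dp
step 0: u = -0.5000, v = -0.5000, du/dtau = -1.5000, dv/dtau = 1.5000
step 1:
  k1: at (u, v) = (-0.500000, -0.500000), (du/dtau, dv/dtau) = (-1.500000, 1.500000); Gamma_uuu = 0.000000, Gamma_uuv = 0.000000, Gamma_uvv = 0.000000, Gamma_vuu = 0.000000, Gamma_vuv = 0.000000, Gamma_vvv = 0.000000; k1 = (-1.500000, 1.500000, 0.000000, 0.000000)
  k2: at (u, v) = (-0.612500, -0.387500), (du/dtau, dv/dtau) = (-1.500000, 1.500000); Gamma_uuu = 0.000000, Gamma_uuv = 0.000000, Gamma_uvv = 0.000000, Gamma_vuu = 0.000000, Gamma_vuv = 0.000000, Gamma_vvv = 0.000000; k2 = (-1.500000, 1.500000, 0.000000, 0.000000)
  k3: at (u, v) = (-0.612500, -0.387500), (du/dtau, dv/dtau) = (-1.500000, 1.500000); Gamma_uuu = 0.000000, Gamma_uuv = 0.000000, Gamma_uvv = 0.000000, Gamma_vuu = 0.000000, Gamma_vuv = 0.000000, Gamma_vvv = 0.000000; k3 = (-1.500000, 1.500000, 0.000000, 0.000000)
  k4: at (u, v) = (-0.725000, -0.275000), (du/dtau, dv/dtau) = (-1.500000, 1.500000); Gamma_uuu = 0.000000, Gamma_uuv = 0.000000, Gamma_uvv = 0.000000, Gamma_vuu = 0.000000, Gamma_vuv = 0.000000, Gamma_vvv = 0.000000; k4 = (-1.500000, 1.500000, 0.000000, 0.000000)
  Y <- Y + (h/6)(k1 + 2k2 + 2k3 + k4): u = -0.7250, v = -0.2750, du/dtau = -1.5000, dv/dtau = 1.5000
step 2:
  k1: at (u, v) = (-0.725000, -0.275000), (du/dtau, dv/dtau) = (-1.500000, 1.500000); Gamma_uuu = 0.000000, Gamma_uuv = 0.000000, Gamma_uvv = 0.000000, Gamma_vuu = 0.000000, Gamma_vuv = 0.000000, Gamma_vvv = 0.000000; k1 = (-1.500000, 1.500000, 0.000000, 0.000000)
  k2: at (u, v) = (-0.837500, -0.162500), (du/dtau, dv/dtau) = (-1.500000, 1.500000); Gamma_uuu = 0.000000, Gamma_uuv = 0.000000, Gamma_uvv = 0.000000, Gamma_vuu = 0.000000, Gamma_vuv = 0.000000, Gamma_vvv = 0.000000; k2 = (-1.500000, 1.500000, 0.000000, 0.000000)
  k3: at (u, v) = (-0.837500, -0.162500), (du/dtau, dv/dtau) = (-1.500000, 1.500000); Gamma_uuu = 0.000000, Gamma_uuv = 0.000000, Gamma_uvv = 0.000000, Gamma_vuu = 0.000000, Gamma_vuv = 0.000000, Gamma_vvv = 0.000000; k3 = (-1.500000, 1.500000, 0.000000, 0.000000)
  k4: at (u, v) = (-0.950000, -0.050000), (du/dtau, dv/dtau) = (-1.500000, 1.500000); Gamma_uuu = 0.000000, Gamma_uuv = 0.000000, Gamma_uvv = 0.000000, Gamma_vuu = 0.000000, Gamma_vuv = 0.000000, Gamma_vvv = 0.000000; k4 = (-1.500000, 1.500000, 0.000000, 0.000000)
  Y <- Y + (h/6)(k1 + 2k2 + 2k3 + k4): u = -0.9500, v = -0.0500, du/dtau = -1.5000, dv/dtau = 1.5000
step 3:
  k1: at (u, v) = (-0.950000, -0.050000), (du/dtau, dv/dtau) = (-1.500000, 1.500000); Gamma_uuu = 0.000000, Gamma_uuv = 0.000000, Gamma_uvv = 0.000000, Gamma_vuu = 0.000000, Gamma_vuv = 0.000000, Gamma_vvv = 0.000000; k1 = (-1.500000, 1.500000, 0.000000, 0.000000)
  k2: at (u, v) = (-1.062500, 0.062500), (du/dtau, dv/dtau) = (-1.500000, 1.500000); Gamma_uuu = 0.000000, Gamma_uuv = 0.000000, Gamma_uvv = 0.000000, Gamma_vuu = 0.000000, Gamma_vuv = 0.000000, Gamma_vvv = 0.000000; k2 = (-1.500000, 1.500000, 0.000000, 0.000000)
  k3: at (u, v) = (-1.062500, 0.062500), (du/dtau, dv/dtau) = (-1.500000, 1.500000); Gamma_uuu = 0.000000, Gamma_uuv = 0.000000, Gamma_uvv = 0.000000, Gamma_vuu = 0.000000, Gamma_vuv = 0.000000, Gamma_vvv = 0.000000; k3 = (-1.500000, 1.500000, 0.000000, 0.000000)
  k4: at (u, v) = (-1.175000, 0.175000), (du/dtau, dv/dtau) = (-1.500000, 1.500000); Gamma_uuu = 0.000000, Gamma_uuv = 0.000000, Gamma_uvv = 0.000000, Gamma_vuu = 0.000000, Gamma_vuv = 0.000000, Gamma_vvv = 0.000000; k4 = (-1.500000, 1.500000, 0.000000, 0.000000)
  Y <- Y + (h/6)(k1 + 2k2 + 2k3 + k4): u = -1.1750, v = 0.1750, du/dtau = -1.5000, dv/dtau = 1.5000
step 4:
  k1: at (u, v) = (-1.175000, 0.175000), (du/dtau, dv/dtau) = (-1.500000, 1.500000); Gamma_uuu = 0.000000, Gamma_uuv = 0.000000, Gamma_uvv = 0.000000, Gamma_vuu = 0.000000, Gamma_vuv = 0.000000, Gamma_vvv = 0.000000; k1 = (-1.500000, 1.500000, 0.000000, 0.000000)
  k2: at (u, v) = (-1.287500, 0.287500), (du/dtau, dv/dtau) = (-1.500000, 1.500000); Gamma_uuu = 0.000000, Gamma_uuv = 0.000000, Gamma_uvv = 0.000000, Gamma_vuu = 0.000000, Gamma_vuv = 0.000000, Gamma_vvv = 0.000000; k2 = (-1.500000, 1.500000, 0.000000, 0.000000)
  k3: at (u, v) = (-1.287500, 0.287500), (du/dtau, dv/dtau) = (-1.500000, 1.500000); Gamma_uuu = 0.000000, Gamma_uuv = 0.000000, Gamma_uvv = 0.000000, Gamma_vuu = 0.000000, Gamma_vuv = 0.000000, Gamma_vvv = 0.000000; k3 = (-1.500000, 1.500000, 0.000000, 0.000000)
  k4: at (u, v) = (-1.400000, 0.400000), (du/dtau, dv/dtau) = (-1.500000, 1.500000); Gamma_uuu = 0.000000, Gamma_uuv = 0.000000, Gamma_uvv = 0.000000, Gamma_vuu = 0.000000, Gamma_vuv = 0.000000, Gamma_vvv = 0.000000; k4 = (-1.500000, 1.500000, 0.000000, 0.000000)
  Y <- Y + (h/6)(k1 + 2k2 + 2k3 + k4): u = -1.4000, v = 0.4000, du/dtau = -1.5000, dv/dtau = 1.5000

Answer: u = -1.4000, v = 0.4000, du/dtau = -1.5000, dv/dtau = 1.5000


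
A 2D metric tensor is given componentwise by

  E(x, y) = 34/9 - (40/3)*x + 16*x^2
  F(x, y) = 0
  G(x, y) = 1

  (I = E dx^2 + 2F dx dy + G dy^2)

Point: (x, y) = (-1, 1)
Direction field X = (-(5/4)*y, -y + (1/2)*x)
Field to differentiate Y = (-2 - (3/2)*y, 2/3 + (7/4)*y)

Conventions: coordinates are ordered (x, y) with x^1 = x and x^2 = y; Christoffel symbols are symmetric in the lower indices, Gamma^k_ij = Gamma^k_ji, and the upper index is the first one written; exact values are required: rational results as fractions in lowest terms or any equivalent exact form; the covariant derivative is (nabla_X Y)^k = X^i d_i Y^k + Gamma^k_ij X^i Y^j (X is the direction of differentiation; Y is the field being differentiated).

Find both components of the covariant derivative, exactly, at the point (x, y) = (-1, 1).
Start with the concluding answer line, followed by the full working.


Answer: (nabla_X Y)^x = -111/149, (nabla_X Y)^y = -21/8

E = 298/9, F = 0, G = 1 at the point
E_x = -136/3, E_y = 0, F_x = 0, F_y = 0, G_x = 0, G_y = 0
EG - F^2 = 298/9;  g^inv = (9/298) * [[1, 0], [0, 298/9]]
first-kind symbols [ij,l] = (1/2)(d_i g_jl + d_j g_il - d_l g_ij): [xx,x] = E_x/2 = -68/3, [xx,y] = F_x - E_y/2 = 0, [xy,x] = E_y/2 = 0, [xy,y] = G_x/2 = 0, [yy,x] = F_y - G_x/2 = 0, [yy,y] = G_y/2 = 0
Gamma^x_ij = (G*[ij,x] - F*[ij,y])/(EG - F^2), Gamma^y_ij = (E*[ij,y] - F*[ij,x])/(EG - F^2)
Gamma_xxx = -102/149, Gamma_xxy = 0, Gamma_xyy = 0, Gamma_yxx = 0, Gamma_yxy = 0, Gamma_yyy = 0
X = (-5/4, -3/2), Y = (-7/2, 29/12) at the point


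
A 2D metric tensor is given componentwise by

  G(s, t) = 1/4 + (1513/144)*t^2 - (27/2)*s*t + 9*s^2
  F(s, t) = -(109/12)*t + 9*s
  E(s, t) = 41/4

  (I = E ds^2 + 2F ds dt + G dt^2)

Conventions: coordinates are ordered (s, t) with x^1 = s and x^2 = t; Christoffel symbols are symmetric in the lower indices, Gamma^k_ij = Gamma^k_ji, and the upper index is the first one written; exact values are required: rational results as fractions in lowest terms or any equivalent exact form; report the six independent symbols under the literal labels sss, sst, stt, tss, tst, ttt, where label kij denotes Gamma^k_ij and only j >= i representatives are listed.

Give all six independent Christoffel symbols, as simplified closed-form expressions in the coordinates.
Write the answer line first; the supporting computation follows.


Answer: Gamma_sss = (-46656*s + 47088*t)/(6480*s^2 + 14472*s*t + 14509*t^2 + 1476), Gamma_sst = (-46656*s^2 + 82080*s*t - 35316*t^2)/(6480*s^2 + 14472*s*t + 14509*t^2 + 1476), Gamma_stt = (-46656*s^3 + 104976*s^2*t - 12096*s^2 - 106956*s*t^2 - 19152*s*t - 1296*s + 40851*t^3 + 972*t - 1308)/(6480*s^2 + 14472*s*t + 14509*t^2 + 1476), Gamma_tss = 53136/(6480*s^2 + 14472*s*t + 14509*t^2 + 1476), Gamma_tst = (53136*s - 39852*t)/(6480*s^2 + 14472*s*t + 14509*t^2 + 1476), Gamma_ttt = (46656*s^2 - 82080*s*t + 7236*s + 35316*t^2 + 14509*t)/(6480*s^2 + 14472*s*t + 14509*t^2 + 1476)

E = 41/4; F = -(109/12)*t + 9*s; G = 1/4 + (1513/144)*t^2 - (27/2)*s*t + 9*s^2
Gamma^k_ij = (1/2) g^{kl} (d_i g_jl + d_j g_il - d_l g_ij), with g^inv = (1/(EG-F^2)) [[G, -F], [-F, E]]
first partials: E_s = 0, E_t = 0, F_s = 9, F_t = -109/12, G_s = -(27/2)*t + 18*s, G_t = (1513/72)*t - (27/2)*s
D = EG - F^2 = 41/16 + (14509/576)*t^2 + (201/8)*s*t + (45/4)*s^2
expanded: Gamma^s_ss = (G E_s - 2F F_s + F E_t)/(2D), Gamma^s_st = (G E_t - F G_s)/(2D), Gamma^s_tt = (2G F_t - G G_s - F G_t)/(2D), Gamma^t_ss = (2E F_s - E E_t - F E_s)/(2D), Gamma^t_st = (E G_s - F E_t)/(2D), Gamma^t_tt = (E G_t - 2F F_t + F G_s)/(2D); substitute and cancel common factors


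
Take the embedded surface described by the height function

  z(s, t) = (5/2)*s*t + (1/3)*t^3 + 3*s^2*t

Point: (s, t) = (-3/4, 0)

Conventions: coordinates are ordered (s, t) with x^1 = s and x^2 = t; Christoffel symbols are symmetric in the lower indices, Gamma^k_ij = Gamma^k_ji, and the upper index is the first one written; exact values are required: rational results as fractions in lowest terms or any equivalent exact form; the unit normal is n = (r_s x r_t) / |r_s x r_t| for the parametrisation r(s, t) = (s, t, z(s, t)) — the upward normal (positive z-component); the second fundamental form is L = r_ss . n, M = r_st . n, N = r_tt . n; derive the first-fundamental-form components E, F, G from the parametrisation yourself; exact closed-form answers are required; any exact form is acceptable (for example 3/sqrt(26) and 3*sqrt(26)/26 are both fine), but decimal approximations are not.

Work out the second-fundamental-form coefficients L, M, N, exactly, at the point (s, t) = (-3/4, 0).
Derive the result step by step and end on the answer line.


z_s = 0, z_t = -3/16, z_ss = 0, z_st = -2, z_tt = 0
E = 1, F = 0, G = 265/256; answer radicand W^2 = 265/256
unnormalised second-form numerators: l = 0, m = -2, n = 0; L = l/sqrt(265/256), and similarly M = m/sqrt(W^2), N = n/sqrt(W^2)

Answer: L = 0, M = -32*sqrt(265)/265, N = 0


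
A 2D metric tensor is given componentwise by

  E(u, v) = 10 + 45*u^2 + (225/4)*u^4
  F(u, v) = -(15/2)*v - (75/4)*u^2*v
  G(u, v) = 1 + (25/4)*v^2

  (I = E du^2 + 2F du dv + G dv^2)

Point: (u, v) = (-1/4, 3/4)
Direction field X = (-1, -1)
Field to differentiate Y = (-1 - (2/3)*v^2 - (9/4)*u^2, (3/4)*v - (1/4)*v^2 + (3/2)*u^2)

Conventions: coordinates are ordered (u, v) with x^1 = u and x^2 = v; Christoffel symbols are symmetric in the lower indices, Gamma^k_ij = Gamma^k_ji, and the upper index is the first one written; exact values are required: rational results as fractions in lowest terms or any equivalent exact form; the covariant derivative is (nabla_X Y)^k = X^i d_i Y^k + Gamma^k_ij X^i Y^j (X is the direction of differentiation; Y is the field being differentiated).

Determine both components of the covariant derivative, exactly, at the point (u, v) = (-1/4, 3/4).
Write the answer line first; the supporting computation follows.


Answer: (nabla_X Y)^u = -7091/6778, (nabla_X Y)^v = 23667/27112

E = 13345/1024, F = -1665/256, G = 289/64 at the point
E_u = -1665/64, E_v = 0, F_u = 225/32, F_v = -555/64, G_u = 0, G_v = 75/8
EG - F^2 = 16945/1024;  g^inv = (1024/16945) * [[289/64, 1665/256], [1665/256, 13345/1024]]
first-kind symbols [ij,l] = (1/2)(d_i g_jl + d_j g_il - d_l g_ij): [uu,u] = E_u/2 = -1665/128, [uu,v] = F_u - E_v/2 = 225/32, [uv,u] = E_v/2 = 0, [uv,v] = G_u/2 = 0, [vv,u] = F_v - G_u/2 = -555/64, [vv,v] = G_v/2 = 75/16
Gamma^u_ij = (G*[ij,u] - F*[ij,v])/(EG - F^2), Gamma^v_ij = (E*[ij,v] - F*[ij,u])/(EG - F^2)
Gamma_uuu = -2664/3389, Gamma_uuv = 0, Gamma_uvv = -1776/3389, Gamma_vuu = 1440/3389, Gamma_vuv = 0, Gamma_vvv = 960/3389
X = (-1, -1), Y = (-97/64, 33/64) at the point


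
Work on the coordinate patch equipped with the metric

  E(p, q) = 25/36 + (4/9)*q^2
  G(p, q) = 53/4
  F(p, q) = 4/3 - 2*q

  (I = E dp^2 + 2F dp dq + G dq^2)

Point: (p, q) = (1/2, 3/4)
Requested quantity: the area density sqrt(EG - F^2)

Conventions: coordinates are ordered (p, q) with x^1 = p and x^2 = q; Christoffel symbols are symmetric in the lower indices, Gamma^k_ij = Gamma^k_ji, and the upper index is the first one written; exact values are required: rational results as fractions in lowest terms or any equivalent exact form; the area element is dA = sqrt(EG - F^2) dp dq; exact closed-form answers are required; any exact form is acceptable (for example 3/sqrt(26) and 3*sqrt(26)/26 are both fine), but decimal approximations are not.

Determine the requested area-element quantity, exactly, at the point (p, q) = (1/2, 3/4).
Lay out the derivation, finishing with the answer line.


E = 17/18, F = -1/6, G = 53/4; EG - F^2 = 899/72

Answer: sqrt(EG - F^2) = sqrt(1798)/12


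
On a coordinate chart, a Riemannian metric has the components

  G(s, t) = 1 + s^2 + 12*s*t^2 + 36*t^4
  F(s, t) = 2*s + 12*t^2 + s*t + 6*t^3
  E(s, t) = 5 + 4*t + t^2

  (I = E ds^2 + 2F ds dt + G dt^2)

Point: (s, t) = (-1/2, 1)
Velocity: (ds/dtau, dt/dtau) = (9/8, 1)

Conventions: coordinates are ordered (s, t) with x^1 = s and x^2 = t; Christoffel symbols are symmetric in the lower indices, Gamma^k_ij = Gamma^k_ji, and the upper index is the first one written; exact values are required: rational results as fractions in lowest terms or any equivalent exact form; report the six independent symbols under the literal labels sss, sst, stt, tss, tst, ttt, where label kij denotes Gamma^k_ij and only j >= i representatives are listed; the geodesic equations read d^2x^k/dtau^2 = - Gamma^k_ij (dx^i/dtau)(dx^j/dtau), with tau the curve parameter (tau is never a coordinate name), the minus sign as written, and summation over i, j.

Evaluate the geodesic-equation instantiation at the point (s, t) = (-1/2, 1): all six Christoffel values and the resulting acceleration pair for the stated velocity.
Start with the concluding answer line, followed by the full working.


Answer: Gamma_sss = 0, Gamma_sst = 12/161, Gamma_stt = 144/161, Gamma_tss = 0, Gamma_tst = 22/161, Gamma_ttt = 264/161; accelerations (d^2s/dtau^2, d^2t/dtau^2) = (-171/161, -627/322)

E = 10, F = 33/2, G = 125/4 at the point
E_s = 0, E_t = 6, F_s = 3, F_t = 83/2, G_s = 11, G_t = 132
EG - F^2 = 161/4;  g^inv = (4/161) * [[125/4, -33/2], [-33/2, 10]]
first-kind symbols [ij,l] = (1/2)(d_i g_jl + d_j g_il - d_l g_ij): [ss,s] = E_s/2 = 0, [ss,t] = F_s - E_t/2 = 0, [st,s] = E_t/2 = 3, [st,t] = G_s/2 = 11/2, [tt,s] = F_t - G_s/2 = 36, [tt,t] = G_t/2 = 66
Gamma^s_ij = (G*[ij,s] - F*[ij,t])/(EG - F^2), Gamma^t_ij = (E*[ij,t] - F*[ij,s])/(EG - F^2)
Gamma_sss = 0, Gamma_sst = 12/161, Gamma_stt = 144/161, Gamma_tss = 0, Gamma_tst = 22/161, Gamma_ttt = 264/161
d^2s/dtau^2 = -(Gamma_sss*(9/8)^2 + 2*Gamma_sst*(9/8)*(1) + Gamma_stt*(1)^2) = -171/161
d^2t/dtau^2 = -(Gamma_tss*(9/8)^2 + 2*Gamma_tst*(9/8)*(1) + Gamma_ttt*(1)^2) = -627/322


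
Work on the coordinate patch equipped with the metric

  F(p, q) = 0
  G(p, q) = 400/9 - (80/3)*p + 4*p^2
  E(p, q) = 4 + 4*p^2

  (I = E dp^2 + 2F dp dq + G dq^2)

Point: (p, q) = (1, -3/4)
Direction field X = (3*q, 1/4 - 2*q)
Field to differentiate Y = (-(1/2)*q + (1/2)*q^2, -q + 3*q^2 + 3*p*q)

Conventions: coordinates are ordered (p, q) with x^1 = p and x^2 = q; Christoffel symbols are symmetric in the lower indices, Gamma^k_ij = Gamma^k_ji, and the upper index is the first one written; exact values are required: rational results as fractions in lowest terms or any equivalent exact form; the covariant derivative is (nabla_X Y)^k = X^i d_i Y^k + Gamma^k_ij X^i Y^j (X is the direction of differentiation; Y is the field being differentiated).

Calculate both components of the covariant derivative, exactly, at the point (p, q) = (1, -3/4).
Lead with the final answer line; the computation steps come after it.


Answer: (nabla_X Y)^p = -651/256, (nabla_X Y)^q = 337/896

E = 8, F = 0, G = 196/9 at the point
E_p = 8, E_q = 0, F_p = 0, F_q = 0, G_p = -56/3, G_q = 0
EG - F^2 = 1568/9;  g^inv = (9/1568) * [[196/9, 0], [0, 8]]
first-kind symbols [ij,l] = (1/2)(d_i g_jl + d_j g_il - d_l g_ij): [pp,p] = E_p/2 = 4, [pp,q] = F_p - E_q/2 = 0, [pq,p] = E_q/2 = 0, [pq,q] = G_p/2 = -28/3, [qq,p] = F_q - G_p/2 = 28/3, [qq,q] = G_q/2 = 0
Gamma^p_ij = (G*[ij,p] - F*[ij,q])/(EG - F^2), Gamma^q_ij = (E*[ij,q] - F*[ij,p])/(EG - F^2)
Gamma_ppp = 1/2, Gamma_ppq = 0, Gamma_pqq = 7/6, Gamma_qpp = 0, Gamma_qpq = -3/7, Gamma_qqq = 0
X = (-9/4, 7/4), Y = (21/32, 3/16) at the point


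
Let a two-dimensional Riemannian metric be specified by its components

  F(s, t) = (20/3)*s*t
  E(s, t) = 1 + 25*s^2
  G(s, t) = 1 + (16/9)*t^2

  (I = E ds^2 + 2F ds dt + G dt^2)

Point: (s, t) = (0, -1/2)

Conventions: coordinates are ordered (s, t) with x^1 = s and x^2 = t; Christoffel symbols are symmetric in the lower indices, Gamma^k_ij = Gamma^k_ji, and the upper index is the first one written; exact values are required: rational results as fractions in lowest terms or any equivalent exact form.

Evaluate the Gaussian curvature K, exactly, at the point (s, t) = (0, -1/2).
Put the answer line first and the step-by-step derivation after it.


Answer: K = 540/169

E = 1, F = 0, G = 13/9, EG - F^2 = 13/9 at the point
E_s = 0, E_t = 0, F_s = -10/3, F_t = 0, G_s = 0, G_t = -16/9
E_tt = 0, F_st = 20/3, G_ss = 0
K follows from Brioschi's formula, (det M1 - det M2)/(EG - F^2)^2.
M1 = [[-E_tt/2 + F_st - G_ss/2, E_s/2, F_s - E_t/2], [F_t - G_s/2, E, F], [G_t/2, F, G]] = [[20/3, 0, -10/3], [0, 1, 0], [-8/9, 0, 13/9]]; det M1 = 20/3
M2 = [[0, E_t/2, G_s/2], [E_t/2, E, F], [G_s/2, F, G]] = [[0, 0, 0], [0, 1, 0], [0, 0, 13/9]]; det M2 = 0
det M1 - det M2 = 20/3; K = 20/3 / (13/9)^2 = 540/169


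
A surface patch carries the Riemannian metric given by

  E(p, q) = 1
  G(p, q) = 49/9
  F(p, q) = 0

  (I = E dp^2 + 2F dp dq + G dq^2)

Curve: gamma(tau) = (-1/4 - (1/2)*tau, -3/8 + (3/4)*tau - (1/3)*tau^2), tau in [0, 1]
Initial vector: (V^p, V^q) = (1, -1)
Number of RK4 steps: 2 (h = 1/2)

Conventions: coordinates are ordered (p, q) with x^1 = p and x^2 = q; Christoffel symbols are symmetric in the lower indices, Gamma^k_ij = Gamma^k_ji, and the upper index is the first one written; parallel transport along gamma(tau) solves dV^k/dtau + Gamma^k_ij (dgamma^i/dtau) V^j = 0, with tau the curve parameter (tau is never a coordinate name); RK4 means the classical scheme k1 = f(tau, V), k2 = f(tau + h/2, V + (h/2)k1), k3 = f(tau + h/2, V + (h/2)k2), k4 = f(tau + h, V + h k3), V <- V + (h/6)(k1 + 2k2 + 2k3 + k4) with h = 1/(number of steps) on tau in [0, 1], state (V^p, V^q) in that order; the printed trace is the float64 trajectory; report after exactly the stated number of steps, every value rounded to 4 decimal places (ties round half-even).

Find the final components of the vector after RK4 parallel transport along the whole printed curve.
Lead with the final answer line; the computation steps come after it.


Answer: V^p = 1.0000, V^q = -1.0000

gamma'(tau) = (-1/2, 3/4 - (2/3)*tau); f(tau, V)^k = -Gamma^k_ij(gamma(tau)) gamma'^i(tau) V^j; h = 1/2; intermediate values shown to 6 dp
curve data and Christoffel symbols at the stage parameters:
  tau = 0.000000: gamma = (-0.250000, -0.375000), gamma' = (-0.500000, 0.750000); Gamma_ppp = 0.000000, Gamma_ppq = 0.000000, Gamma_pqq = 0.000000, Gamma_qpp = 0.000000, Gamma_qpq = 0.000000, Gamma_qqq = 0.000000
  tau = 0.250000: gamma = (-0.375000, -0.208333), gamma' = (-0.500000, 0.583333); Gamma_ppp = 0.000000, Gamma_ppq = 0.000000, Gamma_pqq = 0.000000, Gamma_qpp = 0.000000, Gamma_qpq = 0.000000, Gamma_qqq = 0.000000
  tau = 0.500000: gamma = (-0.500000, -0.083333), gamma' = (-0.500000, 0.416667); Gamma_ppp = 0.000000, Gamma_ppq = 0.000000, Gamma_pqq = 0.000000, Gamma_qpp = 0.000000, Gamma_qpq = 0.000000, Gamma_qqq = 0.000000
  tau = 0.750000: gamma = (-0.625000, 0.000000), gamma' = (-0.500000, 0.250000); Gamma_ppp = 0.000000, Gamma_ppq = 0.000000, Gamma_pqq = 0.000000, Gamma_qpp = 0.000000, Gamma_qpq = 0.000000, Gamma_qqq = 0.000000
  tau = 1.000000: gamma = (-0.750000, 0.041667), gamma' = (-0.500000, 0.083333); Gamma_ppp = 0.000000, Gamma_ppq = 0.000000, Gamma_pqq = 0.000000, Gamma_qpp = 0.000000, Gamma_qpq = 0.000000, Gamma_qqq = 0.000000
step 0: V^p = 1.0000, V^q = -1.0000
step 1: k1 = (0.000000, 0.000000), k2 = (0.000000, 0.000000), k3 = (0.000000, 0.000000), k4 = (0.000000, 0.000000); V <- V + (h/6)(k1 + 2k2 + 2k3 + k4): V^p = 1.0000, V^q = -1.0000
step 2: k1 = (0.000000, 0.000000), k2 = (0.000000, 0.000000), k3 = (0.000000, 0.000000), k4 = (0.000000, 0.000000); V <- V + (h/6)(k1 + 2k2 + 2k3 + k4): V^p = 1.0000, V^q = -1.0000


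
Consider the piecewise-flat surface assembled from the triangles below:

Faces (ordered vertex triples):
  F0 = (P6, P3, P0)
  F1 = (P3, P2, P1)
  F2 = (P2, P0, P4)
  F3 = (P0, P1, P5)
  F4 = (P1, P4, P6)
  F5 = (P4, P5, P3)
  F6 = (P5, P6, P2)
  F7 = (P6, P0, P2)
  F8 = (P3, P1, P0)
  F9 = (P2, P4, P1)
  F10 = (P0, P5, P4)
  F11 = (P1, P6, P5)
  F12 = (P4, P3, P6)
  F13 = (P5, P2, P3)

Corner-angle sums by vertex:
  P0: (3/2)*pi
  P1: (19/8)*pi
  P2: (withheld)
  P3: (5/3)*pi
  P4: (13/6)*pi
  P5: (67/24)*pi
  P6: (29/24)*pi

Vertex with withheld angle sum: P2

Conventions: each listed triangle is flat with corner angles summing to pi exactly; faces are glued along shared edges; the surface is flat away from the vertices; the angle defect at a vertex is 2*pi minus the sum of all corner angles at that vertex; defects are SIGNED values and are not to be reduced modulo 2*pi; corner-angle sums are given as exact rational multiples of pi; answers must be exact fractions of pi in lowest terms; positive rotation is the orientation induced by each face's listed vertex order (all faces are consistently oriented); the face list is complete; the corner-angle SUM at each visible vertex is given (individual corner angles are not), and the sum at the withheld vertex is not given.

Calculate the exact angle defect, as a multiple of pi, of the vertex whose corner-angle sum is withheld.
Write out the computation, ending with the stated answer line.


V = 7, E = 21, F = 14; chi = V - E + F = 0
Gauss-Bonnet: total defect = 2*pi*chi = 0; visible defects sum to (7/24)*pi

Answer: defect(P2) = (-7/24)*pi


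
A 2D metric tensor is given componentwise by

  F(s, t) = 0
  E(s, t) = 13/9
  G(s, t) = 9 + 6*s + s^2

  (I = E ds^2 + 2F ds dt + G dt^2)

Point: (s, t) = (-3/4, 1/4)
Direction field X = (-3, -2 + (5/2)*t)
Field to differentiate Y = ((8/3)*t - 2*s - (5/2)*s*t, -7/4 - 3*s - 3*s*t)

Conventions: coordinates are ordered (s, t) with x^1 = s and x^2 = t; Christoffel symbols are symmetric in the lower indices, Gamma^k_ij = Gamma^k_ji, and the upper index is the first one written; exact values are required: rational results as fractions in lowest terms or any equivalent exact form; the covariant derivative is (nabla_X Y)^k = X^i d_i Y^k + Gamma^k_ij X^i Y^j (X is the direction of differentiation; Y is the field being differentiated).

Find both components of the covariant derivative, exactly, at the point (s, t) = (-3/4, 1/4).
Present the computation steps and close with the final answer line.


E = 13/9, F = 0, G = 81/16 at the point
E_s = 0, E_t = 0, F_s = 0, F_t = 0, G_s = 9/2, G_t = 0
EG - F^2 = 117/16;  g^inv = (16/117) * [[81/16, 0], [0, 13/9]]
first-kind symbols [ij,l] = (1/2)(d_i g_jl + d_j g_il - d_l g_ij): [ss,s] = E_s/2 = 0, [ss,t] = F_s - E_t/2 = 0, [st,s] = E_t/2 = 0, [st,t] = G_s/2 = 9/4, [tt,s] = F_t - G_s/2 = -9/4, [tt,t] = G_t/2 = 0
Gamma^s_ij = (G*[ij,s] - F*[ij,t])/(EG - F^2), Gamma^t_ij = (E*[ij,t] - F*[ij,s])/(EG - F^2)
Gamma_sss = 0, Gamma_sst = 0, Gamma_stt = -81/52, Gamma_tss = 0, Gamma_tst = 4/9, Gamma_ttt = 0
X = (-3, -11/8), Y = (253/96, 17/16) at the point

Answer: (nabla_X Y)^s = 77993/19968, (nabla_X Y)^t = 8863/1728


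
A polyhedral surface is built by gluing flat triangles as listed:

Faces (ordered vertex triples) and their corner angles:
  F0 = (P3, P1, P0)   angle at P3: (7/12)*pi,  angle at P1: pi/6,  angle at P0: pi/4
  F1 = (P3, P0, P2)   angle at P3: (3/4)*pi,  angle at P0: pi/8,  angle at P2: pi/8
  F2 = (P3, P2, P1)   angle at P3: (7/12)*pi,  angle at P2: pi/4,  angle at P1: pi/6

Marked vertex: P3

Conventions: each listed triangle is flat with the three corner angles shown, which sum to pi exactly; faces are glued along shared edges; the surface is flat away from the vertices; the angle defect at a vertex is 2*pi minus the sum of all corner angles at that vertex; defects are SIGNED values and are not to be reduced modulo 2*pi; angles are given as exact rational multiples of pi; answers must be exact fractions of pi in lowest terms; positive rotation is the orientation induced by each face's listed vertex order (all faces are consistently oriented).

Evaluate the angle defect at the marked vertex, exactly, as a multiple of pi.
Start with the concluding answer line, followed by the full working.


Answer: defect(P3) = pi/12

Sum of corner angles at P3: (23/12)*pi
defect = 2*pi - (23/12)*pi


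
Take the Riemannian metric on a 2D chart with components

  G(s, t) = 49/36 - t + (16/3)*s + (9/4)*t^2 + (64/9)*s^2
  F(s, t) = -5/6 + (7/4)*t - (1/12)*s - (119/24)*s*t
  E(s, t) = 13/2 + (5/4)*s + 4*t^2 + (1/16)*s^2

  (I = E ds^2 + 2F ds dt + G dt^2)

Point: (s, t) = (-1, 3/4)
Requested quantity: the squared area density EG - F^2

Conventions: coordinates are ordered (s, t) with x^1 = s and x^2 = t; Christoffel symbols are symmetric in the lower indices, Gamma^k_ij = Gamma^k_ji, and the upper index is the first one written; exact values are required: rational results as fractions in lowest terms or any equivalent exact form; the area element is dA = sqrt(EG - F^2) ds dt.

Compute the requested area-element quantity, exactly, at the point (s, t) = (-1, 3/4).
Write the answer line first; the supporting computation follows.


Answer: EG - F^2 = 10723/1152

E = 121/16, F = 137/32, G = 2105/576; EG - F^2 = 10723/1152


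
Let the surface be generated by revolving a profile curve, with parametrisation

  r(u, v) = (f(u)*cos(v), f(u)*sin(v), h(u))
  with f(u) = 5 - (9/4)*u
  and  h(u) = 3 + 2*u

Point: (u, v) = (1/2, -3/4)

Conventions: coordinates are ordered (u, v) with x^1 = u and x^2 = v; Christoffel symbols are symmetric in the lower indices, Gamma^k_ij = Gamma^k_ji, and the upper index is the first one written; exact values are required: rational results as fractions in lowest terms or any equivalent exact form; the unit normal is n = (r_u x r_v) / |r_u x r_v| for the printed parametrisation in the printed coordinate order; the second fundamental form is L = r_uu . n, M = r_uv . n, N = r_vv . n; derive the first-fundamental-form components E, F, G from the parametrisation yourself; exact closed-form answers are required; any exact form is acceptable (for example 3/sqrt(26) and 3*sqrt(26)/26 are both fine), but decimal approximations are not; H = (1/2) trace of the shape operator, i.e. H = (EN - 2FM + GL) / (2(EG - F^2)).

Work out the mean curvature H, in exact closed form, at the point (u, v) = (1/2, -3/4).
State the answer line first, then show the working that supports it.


Answer: H = 32*sqrt(145)/4495

f = 31/8, f' = -9/4, f'' = 0, h' = 2, h'' = 0
E = 145/16, F = 0, G = 961/64; answer radicand W^2 = 145/16
unnormalised second-form numerators: l = 0, m = 0, n = 31/4; L = l/sqrt(145/16), and similarly M = m/sqrt(W^2), N = n/sqrt(W^2)
H = (E*n - 2*F*m + G*l) / (2*(EG - F^2)*sqrt(W^2)); E*n - 2*F*m + G*l = 4495/64, EG - F^2 = 139345/1024, so H = (8/31)/sqrt(145/16)


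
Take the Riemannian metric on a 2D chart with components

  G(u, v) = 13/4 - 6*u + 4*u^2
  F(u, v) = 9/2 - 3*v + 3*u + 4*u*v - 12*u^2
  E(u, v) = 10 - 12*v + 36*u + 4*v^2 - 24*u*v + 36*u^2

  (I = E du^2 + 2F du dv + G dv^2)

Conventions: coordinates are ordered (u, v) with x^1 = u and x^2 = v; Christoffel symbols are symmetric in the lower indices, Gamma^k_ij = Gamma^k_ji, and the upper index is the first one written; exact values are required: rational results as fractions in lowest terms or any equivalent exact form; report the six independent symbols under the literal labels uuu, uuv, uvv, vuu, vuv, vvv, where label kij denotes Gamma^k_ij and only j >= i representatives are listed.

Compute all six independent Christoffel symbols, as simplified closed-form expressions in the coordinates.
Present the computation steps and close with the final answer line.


E = 10 - 12*v + 36*u + 4*v^2 - 24*u*v + 36*u^2; F = 9/2 - 3*v + 3*u + 4*u*v - 12*u^2; G = 13/4 - 6*u + 4*u^2
Gamma^k_ij = (1/2) g^{kl} (d_i g_jl + d_j g_il - d_l g_ij), with g^inv = (1/(EG-F^2)) [[G, -F], [-F, E]]
first partials: E_u = 36 - 24*v + 72*u, E_v = -12 + 8*v - 24*u, F_u = 3 + 4*v - 24*u, F_v = -3 + 4*u, G_u = -6 + 8*u, G_v = 0
D = EG - F^2 = 49/4 - 12*v + 30*u + 4*v^2 - 24*u*v + 40*u^2
expanded: Gamma^u_uu = (G E_u - 2F F_u + F E_v)/(2D), Gamma^u_uv = (G E_v - F G_u)/(2D), Gamma^u_vv = (2G F_v - G G_u - F G_v)/(2D), Gamma^v_uu = (2E F_u - E E_v - F E_u)/(2D), Gamma^v_uv = (E G_u - F E_v)/(2D), Gamma^v_vv = (E G_v - 2F F_v + F G_u)/(2D); substitute and cancel common factors

Answer: Gamma_uuu = (144*u - 48*v + 72)/(160*u^2 - 96*u*v + 120*u + 16*v^2 - 48*v + 49), Gamma_uuv = (-48*u + 16*v - 24)/(160*u^2 - 96*u*v + 120*u + 16*v^2 - 48*v + 49), Gamma_uvv = 0, Gamma_vuu = (36 - 48*u)/(160*u^2 - 96*u*v + 120*u + 16*v^2 - 48*v + 49), Gamma_vuv = (16*u - 12)/(160*u^2 - 96*u*v + 120*u + 16*v^2 - 48*v + 49), Gamma_vvv = 0


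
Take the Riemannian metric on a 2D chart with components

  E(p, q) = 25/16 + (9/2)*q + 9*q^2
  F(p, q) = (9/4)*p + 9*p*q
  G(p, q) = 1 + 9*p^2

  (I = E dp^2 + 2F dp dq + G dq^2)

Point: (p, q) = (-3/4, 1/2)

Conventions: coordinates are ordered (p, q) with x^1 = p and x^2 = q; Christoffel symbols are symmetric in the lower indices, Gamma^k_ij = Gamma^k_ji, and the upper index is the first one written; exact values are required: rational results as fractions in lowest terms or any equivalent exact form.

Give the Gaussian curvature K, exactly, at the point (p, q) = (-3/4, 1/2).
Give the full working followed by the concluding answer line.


E = 97/16, F = -81/16, G = 97/16, EG - F^2 = 89/8 at the point
E_p = 0, E_q = 27/2, F_p = 27/4, F_q = -27/4, G_p = -27/2, G_q = 0
E_qq = 18, F_pq = 9, G_pp = 18
Compute both Brioschi determinants and normalise by (EG - F^2)^2.
M1 = [[-E_qq/2 + F_pq - G_pp/2, E_p/2, F_p - E_q/2], [F_q - G_p/2, E, F], [G_q/2, F, G]] = [[-9, 0, 0], [0, 97/16, -81/16], [0, -81/16, 97/16]]; det M1 = -801/8
M2 = [[0, E_q/2, G_p/2], [E_q/2, E, F], [G_p/2, F, G]] = [[0, 27/4, -27/4], [27/4, 97/16, -81/16], [-27/4, -81/16, 97/16]]; det M2 = -729/8
det M1 - det M2 = -9; K = -9 / (89/8)^2 = -576/7921

Answer: K = -576/7921


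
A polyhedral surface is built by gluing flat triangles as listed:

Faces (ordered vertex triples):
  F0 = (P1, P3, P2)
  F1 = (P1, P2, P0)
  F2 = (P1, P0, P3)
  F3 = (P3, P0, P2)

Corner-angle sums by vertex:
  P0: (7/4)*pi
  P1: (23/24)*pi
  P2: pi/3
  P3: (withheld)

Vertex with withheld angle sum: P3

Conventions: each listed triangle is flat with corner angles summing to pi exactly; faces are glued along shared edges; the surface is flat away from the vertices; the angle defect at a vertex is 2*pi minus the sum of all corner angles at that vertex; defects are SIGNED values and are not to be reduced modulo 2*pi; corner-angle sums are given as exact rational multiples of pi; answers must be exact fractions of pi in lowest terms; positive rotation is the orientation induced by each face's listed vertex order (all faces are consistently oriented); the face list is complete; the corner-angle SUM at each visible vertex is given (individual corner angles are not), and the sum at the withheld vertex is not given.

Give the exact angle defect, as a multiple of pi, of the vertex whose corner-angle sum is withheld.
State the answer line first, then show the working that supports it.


Answer: defect(P3) = (25/24)*pi

V = 4, E = 6, F = 4; chi = V - E + F = 2
Gauss-Bonnet: total defect = 2*pi*chi = 4*pi; visible defects sum to (71/24)*pi


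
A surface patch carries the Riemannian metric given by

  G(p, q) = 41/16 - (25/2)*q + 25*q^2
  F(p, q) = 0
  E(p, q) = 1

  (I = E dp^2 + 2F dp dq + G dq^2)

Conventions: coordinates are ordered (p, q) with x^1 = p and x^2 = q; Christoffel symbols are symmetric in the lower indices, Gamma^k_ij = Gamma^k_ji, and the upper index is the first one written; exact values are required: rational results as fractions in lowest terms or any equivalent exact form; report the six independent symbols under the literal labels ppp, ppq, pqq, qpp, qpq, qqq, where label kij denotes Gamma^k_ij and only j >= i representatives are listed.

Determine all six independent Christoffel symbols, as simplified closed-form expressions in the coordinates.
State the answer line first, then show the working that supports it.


Answer: Gamma_ppp = 0, Gamma_ppq = 0, Gamma_pqq = 0, Gamma_qpp = 0, Gamma_qpq = 0, Gamma_qqq = (400*q - 100)/(400*q^2 - 200*q + 41)

E = 1; F = 0; G = 41/16 - (25/2)*q + 25*q^2
Gamma^k_ij = (1/2) g^{kl} (d_i g_jl + d_j g_il - d_l g_ij), with g^inv = (1/(EG-F^2)) [[G, -F], [-F, E]]
first partials: E_p = 0, E_q = 0, F_p = 0, F_q = 0, G_p = 0, G_q = -25/2 + 50*q
D = EG - F^2 = 41/16 - (25/2)*q + 25*q^2
expanded: Gamma^p_pp = (G E_p - 2F F_p + F E_q)/(2D), Gamma^p_pq = (G E_q - F G_p)/(2D), Gamma^p_qq = (2G F_q - G G_p - F G_q)/(2D), Gamma^q_pp = (2E F_p - E E_q - F E_p)/(2D), Gamma^q_pq = (E G_p - F E_q)/(2D), Gamma^q_qq = (E G_q - 2F F_q + F G_p)/(2D); substitute and cancel common factors


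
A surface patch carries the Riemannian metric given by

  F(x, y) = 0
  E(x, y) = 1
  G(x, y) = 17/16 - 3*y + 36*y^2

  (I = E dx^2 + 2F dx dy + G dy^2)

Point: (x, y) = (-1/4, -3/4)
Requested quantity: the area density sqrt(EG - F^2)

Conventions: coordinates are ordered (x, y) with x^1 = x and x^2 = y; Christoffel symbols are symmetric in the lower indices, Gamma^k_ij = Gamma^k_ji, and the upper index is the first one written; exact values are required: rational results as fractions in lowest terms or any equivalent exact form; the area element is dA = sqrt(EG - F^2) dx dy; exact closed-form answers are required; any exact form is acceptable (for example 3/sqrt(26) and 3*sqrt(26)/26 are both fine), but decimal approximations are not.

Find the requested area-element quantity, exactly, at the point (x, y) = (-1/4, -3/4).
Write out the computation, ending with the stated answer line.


E = 1, F = 0, G = 377/16; EG - F^2 = 377/16

Answer: sqrt(EG - F^2) = sqrt(377)/4


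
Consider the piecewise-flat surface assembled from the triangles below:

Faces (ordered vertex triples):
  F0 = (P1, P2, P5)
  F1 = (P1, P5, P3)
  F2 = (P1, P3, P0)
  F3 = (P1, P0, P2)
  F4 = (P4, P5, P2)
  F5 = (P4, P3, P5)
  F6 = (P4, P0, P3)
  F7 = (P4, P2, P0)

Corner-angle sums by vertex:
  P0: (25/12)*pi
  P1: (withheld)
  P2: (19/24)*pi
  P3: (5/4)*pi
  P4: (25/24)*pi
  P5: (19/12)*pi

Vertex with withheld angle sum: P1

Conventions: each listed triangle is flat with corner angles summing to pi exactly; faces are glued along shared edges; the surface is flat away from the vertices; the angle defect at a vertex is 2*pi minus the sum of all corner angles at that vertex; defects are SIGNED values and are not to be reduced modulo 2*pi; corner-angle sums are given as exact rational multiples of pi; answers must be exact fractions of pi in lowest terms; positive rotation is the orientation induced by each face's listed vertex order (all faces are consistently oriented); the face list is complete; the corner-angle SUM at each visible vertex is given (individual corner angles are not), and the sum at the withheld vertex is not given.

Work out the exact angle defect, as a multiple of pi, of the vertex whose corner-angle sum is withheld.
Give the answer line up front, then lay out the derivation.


Answer: defect(P1) = (3/4)*pi

V = 6, E = 12, F = 8; chi = V - E + F = 2
Gauss-Bonnet: total defect = 2*pi*chi = 4*pi; visible defects sum to (13/4)*pi


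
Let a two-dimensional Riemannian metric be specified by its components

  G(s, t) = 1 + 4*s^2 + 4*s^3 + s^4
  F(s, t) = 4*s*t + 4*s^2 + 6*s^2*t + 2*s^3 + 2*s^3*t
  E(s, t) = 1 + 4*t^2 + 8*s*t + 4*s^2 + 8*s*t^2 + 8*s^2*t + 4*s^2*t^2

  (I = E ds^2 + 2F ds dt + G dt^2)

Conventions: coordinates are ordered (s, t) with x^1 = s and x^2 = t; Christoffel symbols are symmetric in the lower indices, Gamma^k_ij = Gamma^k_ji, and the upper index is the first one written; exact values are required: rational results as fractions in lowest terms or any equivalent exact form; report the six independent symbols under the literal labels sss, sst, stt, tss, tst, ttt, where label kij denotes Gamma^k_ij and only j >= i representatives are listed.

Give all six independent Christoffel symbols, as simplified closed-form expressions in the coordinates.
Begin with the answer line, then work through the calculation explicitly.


Answer: Gamma_sss = (4*s*t^2 + 8*s*t + 4*s + 4*t^2 + 4*t)/(s^4 + 4*s^3 + 4*s^2*t^2 + 8*s^2*t + 8*s^2 + 8*s*t^2 + 8*s*t + 4*t^2 + 1), Gamma_sst = (4*s^2*t + 4*s^2 + 8*s*t + 4*s + 4*t)/(s^4 + 4*s^3 + 4*s^2*t^2 + 8*s^2*t + 8*s^2 + 8*s*t^2 + 8*s*t + 4*t^2 + 1), Gamma_stt = 0, Gamma_tss = (2*s^2*t + 2*s^2 + 4*s*t + 4*s)/(s^4 + 4*s^3 + 4*s^2*t^2 + 8*s^2*t + 8*s^2 + 8*s*t^2 + 8*s*t + 4*t^2 + 1), Gamma_tst = (2*s^3 + 6*s^2 + 4*s)/(s^4 + 4*s^3 + 4*s^2*t^2 + 8*s^2*t + 8*s^2 + 8*s*t^2 + 8*s*t + 4*t^2 + 1), Gamma_ttt = 0

E = 1 + 4*t^2 + 8*s*t + 4*s^2 + 8*s*t^2 + 8*s^2*t + 4*s^2*t^2; F = 4*s*t + 4*s^2 + 6*s^2*t + 2*s^3 + 2*s^3*t; G = 1 + 4*s^2 + 4*s^3 + s^4
Gamma^k_ij = (1/2) g^{kl} (d_i g_jl + d_j g_il - d_l g_ij), with g^inv = (1/(EG-F^2)) [[G, -F], [-F, E]]
first partials: E_s = 8*t + 8*s + 8*t^2 + 16*s*t + 8*s*t^2, E_t = 8*t + 8*s + 16*s*t + 8*s^2 + 8*s^2*t, F_s = 4*t + 8*s + 12*s*t + 6*s^2 + 6*s^2*t, F_t = 4*s + 6*s^2 + 2*s^3, G_s = 8*s + 12*s^2 + 4*s^3, G_t = 0
D = EG - F^2 = 1 + 4*t^2 + 8*s*t + 8*s^2 + 8*s*t^2 + 8*s^2*t + 4*s^3 + 4*s^2*t^2 + s^4
expanded: Gamma^s_ss = (G E_s - 2F F_s + F E_t)/(2D), Gamma^s_st = (G E_t - F G_s)/(2D), Gamma^s_tt = (2G F_t - G G_s - F G_t)/(2D), Gamma^t_ss = (2E F_s - E E_t - F E_s)/(2D), Gamma^t_st = (E G_s - F E_t)/(2D), Gamma^t_tt = (E G_t - 2F F_t + F G_s)/(2D); substitute and cancel common factors
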